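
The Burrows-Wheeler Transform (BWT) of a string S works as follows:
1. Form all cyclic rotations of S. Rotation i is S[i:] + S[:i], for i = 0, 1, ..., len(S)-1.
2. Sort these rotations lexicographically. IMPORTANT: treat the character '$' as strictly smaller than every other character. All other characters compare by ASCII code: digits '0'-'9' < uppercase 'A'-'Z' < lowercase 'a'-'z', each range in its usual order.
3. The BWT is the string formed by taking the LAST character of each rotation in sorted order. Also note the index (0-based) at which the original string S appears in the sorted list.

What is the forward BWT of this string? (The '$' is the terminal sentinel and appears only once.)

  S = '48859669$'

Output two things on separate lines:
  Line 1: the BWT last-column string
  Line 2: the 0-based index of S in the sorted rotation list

All 9 rotations (rotation i = S[i:]+S[:i]):
  rot[0] = 48859669$
  rot[1] = 8859669$4
  rot[2] = 859669$48
  rot[3] = 59669$488
  rot[4] = 9669$4885
  rot[5] = 669$48859
  rot[6] = 69$488596
  rot[7] = 9$4885966
  rot[8] = $48859669
Sorted (with $ < everything):
  sorted[0] = $48859669  (last char: '9')
  sorted[1] = 48859669$  (last char: '$')
  sorted[2] = 59669$488  (last char: '8')
  sorted[3] = 669$48859  (last char: '9')
  sorted[4] = 69$488596  (last char: '6')
  sorted[5] = 859669$48  (last char: '8')
  sorted[6] = 8859669$4  (last char: '4')
  sorted[7] = 9$4885966  (last char: '6')
  sorted[8] = 9669$4885  (last char: '5')
Last column: 9$8968465
Original string S is at sorted index 1

Answer: 9$8968465
1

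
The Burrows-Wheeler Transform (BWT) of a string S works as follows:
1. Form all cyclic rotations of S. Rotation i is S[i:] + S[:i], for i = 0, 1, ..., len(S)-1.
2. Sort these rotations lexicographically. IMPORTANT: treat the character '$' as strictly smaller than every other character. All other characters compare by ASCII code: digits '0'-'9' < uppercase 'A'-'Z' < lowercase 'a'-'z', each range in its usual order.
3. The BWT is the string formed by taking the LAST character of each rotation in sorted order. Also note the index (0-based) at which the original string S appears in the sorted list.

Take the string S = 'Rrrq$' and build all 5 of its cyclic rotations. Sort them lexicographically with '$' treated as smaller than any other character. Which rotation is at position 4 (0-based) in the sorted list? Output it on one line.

Answer: rrq$R

Derivation:
All 5 rotations (rotation i = S[i:]+S[:i]):
  rot[0] = Rrrq$
  rot[1] = rrq$R
  rot[2] = rq$Rr
  rot[3] = q$Rrr
  rot[4] = $Rrrq
Sorted (with $ < everything):
  sorted[0] = $Rrrq
  sorted[1] = Rrrq$
  sorted[2] = q$Rrr
  sorted[3] = rq$Rr
  sorted[4] = rrq$R
sorted[4] = rrq$R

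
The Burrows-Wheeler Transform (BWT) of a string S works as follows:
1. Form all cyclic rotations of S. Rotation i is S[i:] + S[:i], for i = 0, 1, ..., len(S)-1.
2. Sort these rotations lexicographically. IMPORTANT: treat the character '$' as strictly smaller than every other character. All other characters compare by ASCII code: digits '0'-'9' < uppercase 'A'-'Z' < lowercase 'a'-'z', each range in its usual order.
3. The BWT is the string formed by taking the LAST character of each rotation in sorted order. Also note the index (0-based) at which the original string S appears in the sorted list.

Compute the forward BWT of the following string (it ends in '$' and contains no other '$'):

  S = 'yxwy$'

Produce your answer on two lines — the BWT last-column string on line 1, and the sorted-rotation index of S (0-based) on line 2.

All 5 rotations (rotation i = S[i:]+S[:i]):
  rot[0] = yxwy$
  rot[1] = xwy$y
  rot[2] = wy$yx
  rot[3] = y$yxw
  rot[4] = $yxwy
Sorted (with $ < everything):
  sorted[0] = $yxwy  (last char: 'y')
  sorted[1] = wy$yx  (last char: 'x')
  sorted[2] = xwy$y  (last char: 'y')
  sorted[3] = y$yxw  (last char: 'w')
  sorted[4] = yxwy$  (last char: '$')
Last column: yxyw$
Original string S is at sorted index 4

Answer: yxyw$
4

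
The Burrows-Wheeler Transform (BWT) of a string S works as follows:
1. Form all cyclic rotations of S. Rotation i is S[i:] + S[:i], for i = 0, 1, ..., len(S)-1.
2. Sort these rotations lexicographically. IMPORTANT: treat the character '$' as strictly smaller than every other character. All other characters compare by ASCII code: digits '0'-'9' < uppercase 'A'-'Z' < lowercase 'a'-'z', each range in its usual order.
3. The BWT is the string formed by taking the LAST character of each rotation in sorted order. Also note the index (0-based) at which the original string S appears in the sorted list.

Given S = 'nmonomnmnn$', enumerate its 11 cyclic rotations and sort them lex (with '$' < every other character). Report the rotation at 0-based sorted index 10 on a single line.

All 11 rotations (rotation i = S[i:]+S[:i]):
  rot[0] = nmonomnmnn$
  rot[1] = monomnmnn$n
  rot[2] = onomnmnn$nm
  rot[3] = nomnmnn$nmo
  rot[4] = omnmnn$nmon
  rot[5] = mnmnn$nmono
  rot[6] = nmnn$nmonom
  rot[7] = mnn$nmonomn
  rot[8] = nn$nmonomnm
  rot[9] = n$nmonomnmn
  rot[10] = $nmonomnmnn
Sorted (with $ < everything):
  sorted[0] = $nmonomnmnn
  sorted[1] = mnmnn$nmono
  sorted[2] = mnn$nmonomn
  sorted[3] = monomnmnn$n
  sorted[4] = n$nmonomnmn
  sorted[5] = nmnn$nmonom
  sorted[6] = nmonomnmnn$
  sorted[7] = nn$nmonomnm
  sorted[8] = nomnmnn$nmo
  sorted[9] = omnmnn$nmon
  sorted[10] = onomnmnn$nm
sorted[10] = onomnmnn$nm

Answer: onomnmnn$nm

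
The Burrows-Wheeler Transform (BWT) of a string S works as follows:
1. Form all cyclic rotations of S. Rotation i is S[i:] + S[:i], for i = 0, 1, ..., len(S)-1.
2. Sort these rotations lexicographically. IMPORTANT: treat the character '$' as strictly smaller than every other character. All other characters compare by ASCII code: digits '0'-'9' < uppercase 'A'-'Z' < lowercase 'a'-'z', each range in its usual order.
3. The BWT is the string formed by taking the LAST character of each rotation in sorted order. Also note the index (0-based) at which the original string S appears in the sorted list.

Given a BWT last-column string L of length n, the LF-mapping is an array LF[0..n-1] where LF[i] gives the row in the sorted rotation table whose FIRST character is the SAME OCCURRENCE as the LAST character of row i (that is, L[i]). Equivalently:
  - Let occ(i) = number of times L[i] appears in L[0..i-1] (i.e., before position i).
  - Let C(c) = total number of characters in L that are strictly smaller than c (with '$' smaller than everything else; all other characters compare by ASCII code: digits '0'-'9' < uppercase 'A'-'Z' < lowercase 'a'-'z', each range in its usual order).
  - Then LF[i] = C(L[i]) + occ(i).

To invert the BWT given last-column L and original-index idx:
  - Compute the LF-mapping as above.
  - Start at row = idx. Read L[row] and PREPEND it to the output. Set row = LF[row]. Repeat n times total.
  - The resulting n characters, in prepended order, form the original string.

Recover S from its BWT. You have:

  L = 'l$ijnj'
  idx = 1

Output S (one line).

Answer: ijjnl$

Derivation:
LF mapping: 4 0 1 2 5 3
Walk LF starting at row 1, prepending L[row]:
  step 1: row=1, L[1]='$', prepend. Next row=LF[1]=0
  step 2: row=0, L[0]='l', prepend. Next row=LF[0]=4
  step 3: row=4, L[4]='n', prepend. Next row=LF[4]=5
  step 4: row=5, L[5]='j', prepend. Next row=LF[5]=3
  step 5: row=3, L[3]='j', prepend. Next row=LF[3]=2
  step 6: row=2, L[2]='i', prepend. Next row=LF[2]=1
Reversed output: ijjnl$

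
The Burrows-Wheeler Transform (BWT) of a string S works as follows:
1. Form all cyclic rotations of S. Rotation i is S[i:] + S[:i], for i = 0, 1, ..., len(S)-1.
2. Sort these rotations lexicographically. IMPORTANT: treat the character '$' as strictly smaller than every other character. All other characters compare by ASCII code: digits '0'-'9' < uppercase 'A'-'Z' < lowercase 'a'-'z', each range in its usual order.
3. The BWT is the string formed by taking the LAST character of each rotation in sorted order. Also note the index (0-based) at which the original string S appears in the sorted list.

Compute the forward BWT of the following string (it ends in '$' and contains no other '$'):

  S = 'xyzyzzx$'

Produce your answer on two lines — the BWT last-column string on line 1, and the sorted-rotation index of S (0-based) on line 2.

Answer: xz$xzzyy
2

Derivation:
All 8 rotations (rotation i = S[i:]+S[:i]):
  rot[0] = xyzyzzx$
  rot[1] = yzyzzx$x
  rot[2] = zyzzx$xy
  rot[3] = yzzx$xyz
  rot[4] = zzx$xyzy
  rot[5] = zx$xyzyz
  rot[6] = x$xyzyzz
  rot[7] = $xyzyzzx
Sorted (with $ < everything):
  sorted[0] = $xyzyzzx  (last char: 'x')
  sorted[1] = x$xyzyzz  (last char: 'z')
  sorted[2] = xyzyzzx$  (last char: '$')
  sorted[3] = yzyzzx$x  (last char: 'x')
  sorted[4] = yzzx$xyz  (last char: 'z')
  sorted[5] = zx$xyzyz  (last char: 'z')
  sorted[6] = zyzzx$xy  (last char: 'y')
  sorted[7] = zzx$xyzy  (last char: 'y')
Last column: xz$xzzyy
Original string S is at sorted index 2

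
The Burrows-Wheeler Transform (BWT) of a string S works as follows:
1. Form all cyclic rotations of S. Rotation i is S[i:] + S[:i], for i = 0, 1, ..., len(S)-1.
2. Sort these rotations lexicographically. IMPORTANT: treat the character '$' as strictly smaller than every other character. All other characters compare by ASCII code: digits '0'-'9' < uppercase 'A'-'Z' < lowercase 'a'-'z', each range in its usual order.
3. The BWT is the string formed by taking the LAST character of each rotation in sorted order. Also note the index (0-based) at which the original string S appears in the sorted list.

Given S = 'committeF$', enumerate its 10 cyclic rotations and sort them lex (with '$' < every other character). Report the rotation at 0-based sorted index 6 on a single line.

All 10 rotations (rotation i = S[i:]+S[:i]):
  rot[0] = committeF$
  rot[1] = ommitteF$c
  rot[2] = mmitteF$co
  rot[3] = mitteF$com
  rot[4] = itteF$comm
  rot[5] = tteF$commi
  rot[6] = teF$commit
  rot[7] = eF$committ
  rot[8] = F$committe
  rot[9] = $committeF
Sorted (with $ < everything):
  sorted[0] = $committeF
  sorted[1] = F$committe
  sorted[2] = committeF$
  sorted[3] = eF$committ
  sorted[4] = itteF$comm
  sorted[5] = mitteF$com
  sorted[6] = mmitteF$co
  sorted[7] = ommitteF$c
  sorted[8] = teF$commit
  sorted[9] = tteF$commi
sorted[6] = mmitteF$co

Answer: mmitteF$co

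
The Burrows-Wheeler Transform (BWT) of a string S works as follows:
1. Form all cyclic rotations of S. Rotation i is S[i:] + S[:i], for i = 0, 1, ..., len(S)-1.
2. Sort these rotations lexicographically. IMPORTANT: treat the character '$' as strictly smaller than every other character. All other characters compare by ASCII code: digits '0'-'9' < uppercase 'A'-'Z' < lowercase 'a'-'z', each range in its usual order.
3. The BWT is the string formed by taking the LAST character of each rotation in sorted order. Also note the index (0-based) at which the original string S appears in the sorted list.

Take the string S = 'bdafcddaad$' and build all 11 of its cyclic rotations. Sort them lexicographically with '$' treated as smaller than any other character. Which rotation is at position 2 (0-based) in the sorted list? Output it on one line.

All 11 rotations (rotation i = S[i:]+S[:i]):
  rot[0] = bdafcddaad$
  rot[1] = dafcddaad$b
  rot[2] = afcddaad$bd
  rot[3] = fcddaad$bda
  rot[4] = cddaad$bdaf
  rot[5] = ddaad$bdafc
  rot[6] = daad$bdafcd
  rot[7] = aad$bdafcdd
  rot[8] = ad$bdafcdda
  rot[9] = d$bdafcddaa
  rot[10] = $bdafcddaad
Sorted (with $ < everything):
  sorted[0] = $bdafcddaad
  sorted[1] = aad$bdafcdd
  sorted[2] = ad$bdafcdda
  sorted[3] = afcddaad$bd
  sorted[4] = bdafcddaad$
  sorted[5] = cddaad$bdaf
  sorted[6] = d$bdafcddaa
  sorted[7] = daad$bdafcd
  sorted[8] = dafcddaad$b
  sorted[9] = ddaad$bdafc
  sorted[10] = fcddaad$bda
sorted[2] = ad$bdafcdda

Answer: ad$bdafcdda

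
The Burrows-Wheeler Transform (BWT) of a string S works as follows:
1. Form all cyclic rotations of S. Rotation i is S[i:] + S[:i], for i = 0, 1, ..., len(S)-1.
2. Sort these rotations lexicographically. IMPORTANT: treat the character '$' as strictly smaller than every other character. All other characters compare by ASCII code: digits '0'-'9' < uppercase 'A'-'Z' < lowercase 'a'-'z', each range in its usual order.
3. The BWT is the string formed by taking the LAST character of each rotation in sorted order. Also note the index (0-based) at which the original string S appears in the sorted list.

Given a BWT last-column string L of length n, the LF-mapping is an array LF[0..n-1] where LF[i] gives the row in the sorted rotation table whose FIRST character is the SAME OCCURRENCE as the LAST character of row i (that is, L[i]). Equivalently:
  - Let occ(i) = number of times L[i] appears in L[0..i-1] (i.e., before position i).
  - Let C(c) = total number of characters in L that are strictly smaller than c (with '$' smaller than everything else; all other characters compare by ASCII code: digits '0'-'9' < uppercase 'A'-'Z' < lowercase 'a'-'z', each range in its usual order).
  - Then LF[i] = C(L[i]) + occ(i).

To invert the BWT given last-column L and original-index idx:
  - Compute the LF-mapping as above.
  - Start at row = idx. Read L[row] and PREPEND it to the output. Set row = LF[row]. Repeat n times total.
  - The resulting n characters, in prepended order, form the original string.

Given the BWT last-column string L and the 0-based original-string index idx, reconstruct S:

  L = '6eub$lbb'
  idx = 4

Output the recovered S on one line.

Answer: bubble6$

Derivation:
LF mapping: 1 5 7 2 0 6 3 4
Walk LF starting at row 4, prepending L[row]:
  step 1: row=4, L[4]='$', prepend. Next row=LF[4]=0
  step 2: row=0, L[0]='6', prepend. Next row=LF[0]=1
  step 3: row=1, L[1]='e', prepend. Next row=LF[1]=5
  step 4: row=5, L[5]='l', prepend. Next row=LF[5]=6
  step 5: row=6, L[6]='b', prepend. Next row=LF[6]=3
  step 6: row=3, L[3]='b', prepend. Next row=LF[3]=2
  step 7: row=2, L[2]='u', prepend. Next row=LF[2]=7
  step 8: row=7, L[7]='b', prepend. Next row=LF[7]=4
Reversed output: bubble6$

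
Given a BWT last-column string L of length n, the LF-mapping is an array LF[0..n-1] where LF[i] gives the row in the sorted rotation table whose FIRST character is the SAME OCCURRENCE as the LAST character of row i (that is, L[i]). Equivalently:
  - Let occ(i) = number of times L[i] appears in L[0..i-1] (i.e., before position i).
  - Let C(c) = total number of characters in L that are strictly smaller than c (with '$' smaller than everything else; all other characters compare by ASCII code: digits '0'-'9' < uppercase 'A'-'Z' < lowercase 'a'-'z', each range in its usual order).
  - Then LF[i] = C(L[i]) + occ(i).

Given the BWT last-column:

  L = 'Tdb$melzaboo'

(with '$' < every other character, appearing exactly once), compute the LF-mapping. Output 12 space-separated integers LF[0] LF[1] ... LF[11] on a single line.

Char counts: '$':1, 'T':1, 'a':1, 'b':2, 'd':1, 'e':1, 'l':1, 'm':1, 'o':2, 'z':1
C (first-col start): C('$')=0, C('T')=1, C('a')=2, C('b')=3, C('d')=5, C('e')=6, C('l')=7, C('m')=8, C('o')=9, C('z')=11
L[0]='T': occ=0, LF[0]=C('T')+0=1+0=1
L[1]='d': occ=0, LF[1]=C('d')+0=5+0=5
L[2]='b': occ=0, LF[2]=C('b')+0=3+0=3
L[3]='$': occ=0, LF[3]=C('$')+0=0+0=0
L[4]='m': occ=0, LF[4]=C('m')+0=8+0=8
L[5]='e': occ=0, LF[5]=C('e')+0=6+0=6
L[6]='l': occ=0, LF[6]=C('l')+0=7+0=7
L[7]='z': occ=0, LF[7]=C('z')+0=11+0=11
L[8]='a': occ=0, LF[8]=C('a')+0=2+0=2
L[9]='b': occ=1, LF[9]=C('b')+1=3+1=4
L[10]='o': occ=0, LF[10]=C('o')+0=9+0=9
L[11]='o': occ=1, LF[11]=C('o')+1=9+1=10

Answer: 1 5 3 0 8 6 7 11 2 4 9 10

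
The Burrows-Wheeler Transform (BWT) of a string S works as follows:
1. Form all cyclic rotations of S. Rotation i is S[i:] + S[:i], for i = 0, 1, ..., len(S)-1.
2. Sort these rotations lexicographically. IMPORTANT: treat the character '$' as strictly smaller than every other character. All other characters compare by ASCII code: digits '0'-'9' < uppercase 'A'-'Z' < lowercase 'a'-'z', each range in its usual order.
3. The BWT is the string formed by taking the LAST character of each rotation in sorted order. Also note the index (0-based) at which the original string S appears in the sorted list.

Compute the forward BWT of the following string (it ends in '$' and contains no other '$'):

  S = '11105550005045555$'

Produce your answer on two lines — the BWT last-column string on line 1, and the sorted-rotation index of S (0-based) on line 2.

Answer: 55050111$055055504
8

Derivation:
All 18 rotations (rotation i = S[i:]+S[:i]):
  rot[0] = 11105550005045555$
  rot[1] = 1105550005045555$1
  rot[2] = 105550005045555$11
  rot[3] = 05550005045555$111
  rot[4] = 5550005045555$1110
  rot[5] = 550005045555$11105
  rot[6] = 50005045555$111055
  rot[7] = 0005045555$1110555
  rot[8] = 005045555$11105550
  rot[9] = 05045555$111055500
  rot[10] = 5045555$1110555000
  rot[11] = 045555$11105550005
  rot[12] = 45555$111055500050
  rot[13] = 5555$1110555000504
  rot[14] = 555$11105550005045
  rot[15] = 55$111055500050455
  rot[16] = 5$1110555000504555
  rot[17] = $11105550005045555
Sorted (with $ < everything):
  sorted[0] = $11105550005045555  (last char: '5')
  sorted[1] = 0005045555$1110555  (last char: '5')
  sorted[2] = 005045555$11105550  (last char: '0')
  sorted[3] = 045555$11105550005  (last char: '5')
  sorted[4] = 05045555$111055500  (last char: '0')
  sorted[5] = 05550005045555$111  (last char: '1')
  sorted[6] = 105550005045555$11  (last char: '1')
  sorted[7] = 1105550005045555$1  (last char: '1')
  sorted[8] = 11105550005045555$  (last char: '$')
  sorted[9] = 45555$111055500050  (last char: '0')
  sorted[10] = 5$1110555000504555  (last char: '5')
  sorted[11] = 50005045555$111055  (last char: '5')
  sorted[12] = 5045555$1110555000  (last char: '0')
  sorted[13] = 55$111055500050455  (last char: '5')
  sorted[14] = 550005045555$11105  (last char: '5')
  sorted[15] = 555$11105550005045  (last char: '5')
  sorted[16] = 5550005045555$1110  (last char: '0')
  sorted[17] = 5555$1110555000504  (last char: '4')
Last column: 55050111$055055504
Original string S is at sorted index 8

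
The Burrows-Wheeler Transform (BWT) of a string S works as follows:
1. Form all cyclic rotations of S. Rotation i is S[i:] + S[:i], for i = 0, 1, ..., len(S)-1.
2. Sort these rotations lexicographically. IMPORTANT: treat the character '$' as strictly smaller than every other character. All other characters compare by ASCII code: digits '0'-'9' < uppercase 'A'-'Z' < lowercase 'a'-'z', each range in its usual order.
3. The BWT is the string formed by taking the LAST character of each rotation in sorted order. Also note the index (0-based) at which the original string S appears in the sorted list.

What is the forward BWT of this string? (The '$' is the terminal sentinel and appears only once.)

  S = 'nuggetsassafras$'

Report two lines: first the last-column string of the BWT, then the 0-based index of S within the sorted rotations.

All 16 rotations (rotation i = S[i:]+S[:i]):
  rot[0] = nuggetsassafras$
  rot[1] = uggetsassafras$n
  rot[2] = ggetsassafras$nu
  rot[3] = getsassafras$nug
  rot[4] = etsassafras$nugg
  rot[5] = tsassafras$nugge
  rot[6] = sassafras$nugget
  rot[7] = assafras$nuggets
  rot[8] = ssafras$nuggetsa
  rot[9] = safras$nuggetsas
  rot[10] = afras$nuggetsass
  rot[11] = fras$nuggetsassa
  rot[12] = ras$nuggetsassaf
  rot[13] = as$nuggetsassafr
  rot[14] = s$nuggetsassafra
  rot[15] = $nuggetsassafras
Sorted (with $ < everything):
  sorted[0] = $nuggetsassafras  (last char: 's')
  sorted[1] = afras$nuggetsass  (last char: 's')
  sorted[2] = as$nuggetsassafr  (last char: 'r')
  sorted[3] = assafras$nuggets  (last char: 's')
  sorted[4] = etsassafras$nugg  (last char: 'g')
  sorted[5] = fras$nuggetsassa  (last char: 'a')
  sorted[6] = getsassafras$nug  (last char: 'g')
  sorted[7] = ggetsassafras$nu  (last char: 'u')
  sorted[8] = nuggetsassafras$  (last char: '$')
  sorted[9] = ras$nuggetsassaf  (last char: 'f')
  sorted[10] = s$nuggetsassafra  (last char: 'a')
  sorted[11] = safras$nuggetsas  (last char: 's')
  sorted[12] = sassafras$nugget  (last char: 't')
  sorted[13] = ssafras$nuggetsa  (last char: 'a')
  sorted[14] = tsassafras$nugge  (last char: 'e')
  sorted[15] = uggetsassafras$n  (last char: 'n')
Last column: ssrsgagu$fastaen
Original string S is at sorted index 8

Answer: ssrsgagu$fastaen
8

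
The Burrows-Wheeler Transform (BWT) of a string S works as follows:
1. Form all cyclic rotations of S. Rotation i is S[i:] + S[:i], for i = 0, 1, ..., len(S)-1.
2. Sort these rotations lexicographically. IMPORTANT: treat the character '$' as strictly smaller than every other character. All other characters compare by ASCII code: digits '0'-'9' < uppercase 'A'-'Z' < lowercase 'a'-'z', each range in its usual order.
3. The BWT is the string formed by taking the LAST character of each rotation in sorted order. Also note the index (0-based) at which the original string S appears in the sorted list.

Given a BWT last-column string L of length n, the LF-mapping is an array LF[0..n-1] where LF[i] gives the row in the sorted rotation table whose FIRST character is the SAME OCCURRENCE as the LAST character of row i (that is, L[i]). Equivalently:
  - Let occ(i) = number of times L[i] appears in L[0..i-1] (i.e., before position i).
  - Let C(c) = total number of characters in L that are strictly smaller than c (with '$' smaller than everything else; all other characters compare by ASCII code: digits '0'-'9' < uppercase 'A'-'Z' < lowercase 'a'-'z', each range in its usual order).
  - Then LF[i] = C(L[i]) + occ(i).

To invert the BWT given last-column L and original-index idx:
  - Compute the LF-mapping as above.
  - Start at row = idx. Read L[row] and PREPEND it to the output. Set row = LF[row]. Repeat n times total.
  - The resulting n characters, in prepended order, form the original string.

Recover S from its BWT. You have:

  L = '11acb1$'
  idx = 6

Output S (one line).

LF mapping: 1 2 4 6 5 3 0
Walk LF starting at row 6, prepending L[row]:
  step 1: row=6, L[6]='$', prepend. Next row=LF[6]=0
  step 2: row=0, L[0]='1', prepend. Next row=LF[0]=1
  step 3: row=1, L[1]='1', prepend. Next row=LF[1]=2
  step 4: row=2, L[2]='a', prepend. Next row=LF[2]=4
  step 5: row=4, L[4]='b', prepend. Next row=LF[4]=5
  step 6: row=5, L[5]='1', prepend. Next row=LF[5]=3
  step 7: row=3, L[3]='c', prepend. Next row=LF[3]=6
Reversed output: c1ba11$

Answer: c1ba11$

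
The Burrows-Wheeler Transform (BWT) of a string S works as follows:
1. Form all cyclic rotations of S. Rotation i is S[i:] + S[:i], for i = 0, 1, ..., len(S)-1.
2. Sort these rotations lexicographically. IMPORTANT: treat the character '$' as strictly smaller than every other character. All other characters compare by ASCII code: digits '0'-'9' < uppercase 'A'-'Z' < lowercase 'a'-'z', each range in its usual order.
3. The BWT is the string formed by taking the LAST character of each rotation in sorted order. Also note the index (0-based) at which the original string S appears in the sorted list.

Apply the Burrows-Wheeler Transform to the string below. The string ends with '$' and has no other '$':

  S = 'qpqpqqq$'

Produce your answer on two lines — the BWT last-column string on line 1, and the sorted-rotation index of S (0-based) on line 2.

Answer: qqqq$pqp
4

Derivation:
All 8 rotations (rotation i = S[i:]+S[:i]):
  rot[0] = qpqpqqq$
  rot[1] = pqpqqq$q
  rot[2] = qpqqq$qp
  rot[3] = pqqq$qpq
  rot[4] = qqq$qpqp
  rot[5] = qq$qpqpq
  rot[6] = q$qpqpqq
  rot[7] = $qpqpqqq
Sorted (with $ < everything):
  sorted[0] = $qpqpqqq  (last char: 'q')
  sorted[1] = pqpqqq$q  (last char: 'q')
  sorted[2] = pqqq$qpq  (last char: 'q')
  sorted[3] = q$qpqpqq  (last char: 'q')
  sorted[4] = qpqpqqq$  (last char: '$')
  sorted[5] = qpqqq$qp  (last char: 'p')
  sorted[6] = qq$qpqpq  (last char: 'q')
  sorted[7] = qqq$qpqp  (last char: 'p')
Last column: qqqq$pqp
Original string S is at sorted index 4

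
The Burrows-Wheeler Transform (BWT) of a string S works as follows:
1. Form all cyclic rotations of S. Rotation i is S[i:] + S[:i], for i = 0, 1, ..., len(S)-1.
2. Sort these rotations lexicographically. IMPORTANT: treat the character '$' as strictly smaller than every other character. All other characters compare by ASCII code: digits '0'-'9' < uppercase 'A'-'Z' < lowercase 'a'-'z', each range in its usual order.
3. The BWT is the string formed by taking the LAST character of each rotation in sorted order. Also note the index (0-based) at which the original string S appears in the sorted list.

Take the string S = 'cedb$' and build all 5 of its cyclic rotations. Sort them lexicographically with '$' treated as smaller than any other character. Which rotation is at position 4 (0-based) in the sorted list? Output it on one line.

All 5 rotations (rotation i = S[i:]+S[:i]):
  rot[0] = cedb$
  rot[1] = edb$c
  rot[2] = db$ce
  rot[3] = b$ced
  rot[4] = $cedb
Sorted (with $ < everything):
  sorted[0] = $cedb
  sorted[1] = b$ced
  sorted[2] = cedb$
  sorted[3] = db$ce
  sorted[4] = edb$c
sorted[4] = edb$c

Answer: edb$c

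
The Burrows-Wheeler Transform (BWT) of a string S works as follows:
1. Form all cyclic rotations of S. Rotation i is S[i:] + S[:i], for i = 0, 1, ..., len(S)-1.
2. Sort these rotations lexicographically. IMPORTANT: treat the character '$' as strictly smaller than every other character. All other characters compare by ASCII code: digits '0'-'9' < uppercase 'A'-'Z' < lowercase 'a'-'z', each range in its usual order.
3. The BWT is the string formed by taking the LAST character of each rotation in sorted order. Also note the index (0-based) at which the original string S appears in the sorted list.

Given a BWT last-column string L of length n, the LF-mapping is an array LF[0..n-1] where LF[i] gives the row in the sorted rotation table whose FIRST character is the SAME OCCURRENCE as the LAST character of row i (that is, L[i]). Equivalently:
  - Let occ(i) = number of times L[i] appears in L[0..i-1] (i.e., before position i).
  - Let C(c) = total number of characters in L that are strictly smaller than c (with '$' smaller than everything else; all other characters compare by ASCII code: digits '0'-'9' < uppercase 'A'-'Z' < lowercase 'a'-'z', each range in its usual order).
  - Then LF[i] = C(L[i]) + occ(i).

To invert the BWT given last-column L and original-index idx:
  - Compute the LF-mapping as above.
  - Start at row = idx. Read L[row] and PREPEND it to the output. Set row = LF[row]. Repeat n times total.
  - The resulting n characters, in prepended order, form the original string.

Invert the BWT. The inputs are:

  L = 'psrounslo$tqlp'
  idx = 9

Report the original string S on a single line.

LF mapping: 6 10 9 4 13 3 11 1 5 0 12 8 2 7
Walk LF starting at row 9, prepending L[row]:
  step 1: row=9, L[9]='$', prepend. Next row=LF[9]=0
  step 2: row=0, L[0]='p', prepend. Next row=LF[0]=6
  step 3: row=6, L[6]='s', prepend. Next row=LF[6]=11
  step 4: row=11, L[11]='q', prepend. Next row=LF[11]=8
  step 5: row=8, L[8]='o', prepend. Next row=LF[8]=5
  step 6: row=5, L[5]='n', prepend. Next row=LF[5]=3
  step 7: row=3, L[3]='o', prepend. Next row=LF[3]=4
  step 8: row=4, L[4]='u', prepend. Next row=LF[4]=13
  step 9: row=13, L[13]='p', prepend. Next row=LF[13]=7
  step 10: row=7, L[7]='l', prepend. Next row=LF[7]=1
  step 11: row=1, L[1]='s', prepend. Next row=LF[1]=10
  step 12: row=10, L[10]='t', prepend. Next row=LF[10]=12
  step 13: row=12, L[12]='l', prepend. Next row=LF[12]=2
  step 14: row=2, L[2]='r', prepend. Next row=LF[2]=9
Reversed output: rltslpuonoqsp$

Answer: rltslpuonoqsp$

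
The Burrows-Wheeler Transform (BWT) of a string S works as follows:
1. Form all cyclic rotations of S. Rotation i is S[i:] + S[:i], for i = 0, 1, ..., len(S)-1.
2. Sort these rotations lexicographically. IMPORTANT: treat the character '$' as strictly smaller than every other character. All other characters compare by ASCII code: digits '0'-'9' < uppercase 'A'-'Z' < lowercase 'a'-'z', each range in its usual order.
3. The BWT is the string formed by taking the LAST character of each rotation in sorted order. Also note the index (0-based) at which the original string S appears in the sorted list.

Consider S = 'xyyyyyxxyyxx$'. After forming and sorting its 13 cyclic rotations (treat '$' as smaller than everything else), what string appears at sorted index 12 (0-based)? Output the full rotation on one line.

Answer: yyyyyxxyyxx$x

Derivation:
All 13 rotations (rotation i = S[i:]+S[:i]):
  rot[0] = xyyyyyxxyyxx$
  rot[1] = yyyyyxxyyxx$x
  rot[2] = yyyyxxyyxx$xy
  rot[3] = yyyxxyyxx$xyy
  rot[4] = yyxxyyxx$xyyy
  rot[5] = yxxyyxx$xyyyy
  rot[6] = xxyyxx$xyyyyy
  rot[7] = xyyxx$xyyyyyx
  rot[8] = yyxx$xyyyyyxx
  rot[9] = yxx$xyyyyyxxy
  rot[10] = xx$xyyyyyxxyy
  rot[11] = x$xyyyyyxxyyx
  rot[12] = $xyyyyyxxyyxx
Sorted (with $ < everything):
  sorted[0] = $xyyyyyxxyyxx
  sorted[1] = x$xyyyyyxxyyx
  sorted[2] = xx$xyyyyyxxyy
  sorted[3] = xxyyxx$xyyyyy
  sorted[4] = xyyxx$xyyyyyx
  sorted[5] = xyyyyyxxyyxx$
  sorted[6] = yxx$xyyyyyxxy
  sorted[7] = yxxyyxx$xyyyy
  sorted[8] = yyxx$xyyyyyxx
  sorted[9] = yyxxyyxx$xyyy
  sorted[10] = yyyxxyyxx$xyy
  sorted[11] = yyyyxxyyxx$xy
  sorted[12] = yyyyyxxyyxx$x
sorted[12] = yyyyyxxyyxx$x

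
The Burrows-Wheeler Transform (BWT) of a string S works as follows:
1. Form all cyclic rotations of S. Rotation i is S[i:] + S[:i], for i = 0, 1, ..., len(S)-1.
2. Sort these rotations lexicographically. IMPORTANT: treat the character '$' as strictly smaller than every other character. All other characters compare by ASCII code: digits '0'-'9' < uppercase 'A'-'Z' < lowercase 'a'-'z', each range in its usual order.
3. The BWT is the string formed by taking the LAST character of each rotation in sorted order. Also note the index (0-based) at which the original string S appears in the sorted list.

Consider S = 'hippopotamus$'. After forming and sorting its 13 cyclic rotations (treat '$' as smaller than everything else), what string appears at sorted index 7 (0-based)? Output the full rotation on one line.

Answer: popotamus$hip

Derivation:
All 13 rotations (rotation i = S[i:]+S[:i]):
  rot[0] = hippopotamus$
  rot[1] = ippopotamus$h
  rot[2] = ppopotamus$hi
  rot[3] = popotamus$hip
  rot[4] = opotamus$hipp
  rot[5] = potamus$hippo
  rot[6] = otamus$hippop
  rot[7] = tamus$hippopo
  rot[8] = amus$hippopot
  rot[9] = mus$hippopota
  rot[10] = us$hippopotam
  rot[11] = s$hippopotamu
  rot[12] = $hippopotamus
Sorted (with $ < everything):
  sorted[0] = $hippopotamus
  sorted[1] = amus$hippopot
  sorted[2] = hippopotamus$
  sorted[3] = ippopotamus$h
  sorted[4] = mus$hippopota
  sorted[5] = opotamus$hipp
  sorted[6] = otamus$hippop
  sorted[7] = popotamus$hip
  sorted[8] = potamus$hippo
  sorted[9] = ppopotamus$hi
  sorted[10] = s$hippopotamu
  sorted[11] = tamus$hippopo
  sorted[12] = us$hippopotam
sorted[7] = popotamus$hip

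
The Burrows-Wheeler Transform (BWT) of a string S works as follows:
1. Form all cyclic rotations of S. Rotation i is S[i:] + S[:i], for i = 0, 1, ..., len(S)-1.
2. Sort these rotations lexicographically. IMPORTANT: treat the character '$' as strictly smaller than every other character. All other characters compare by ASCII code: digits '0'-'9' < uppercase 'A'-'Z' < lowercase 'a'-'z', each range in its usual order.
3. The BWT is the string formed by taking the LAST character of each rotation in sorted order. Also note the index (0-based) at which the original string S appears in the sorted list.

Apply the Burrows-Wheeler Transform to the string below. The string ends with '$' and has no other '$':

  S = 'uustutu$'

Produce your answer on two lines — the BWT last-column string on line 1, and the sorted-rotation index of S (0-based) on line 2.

All 8 rotations (rotation i = S[i:]+S[:i]):
  rot[0] = uustutu$
  rot[1] = ustutu$u
  rot[2] = stutu$uu
  rot[3] = tutu$uus
  rot[4] = utu$uust
  rot[5] = tu$uustu
  rot[6] = u$uustut
  rot[7] = $uustutu
Sorted (with $ < everything):
  sorted[0] = $uustutu  (last char: 'u')
  sorted[1] = stutu$uu  (last char: 'u')
  sorted[2] = tu$uustu  (last char: 'u')
  sorted[3] = tutu$uus  (last char: 's')
  sorted[4] = u$uustut  (last char: 't')
  sorted[5] = ustutu$u  (last char: 'u')
  sorted[6] = utu$uust  (last char: 't')
  sorted[7] = uustutu$  (last char: '$')
Last column: uuustut$
Original string S is at sorted index 7

Answer: uuustut$
7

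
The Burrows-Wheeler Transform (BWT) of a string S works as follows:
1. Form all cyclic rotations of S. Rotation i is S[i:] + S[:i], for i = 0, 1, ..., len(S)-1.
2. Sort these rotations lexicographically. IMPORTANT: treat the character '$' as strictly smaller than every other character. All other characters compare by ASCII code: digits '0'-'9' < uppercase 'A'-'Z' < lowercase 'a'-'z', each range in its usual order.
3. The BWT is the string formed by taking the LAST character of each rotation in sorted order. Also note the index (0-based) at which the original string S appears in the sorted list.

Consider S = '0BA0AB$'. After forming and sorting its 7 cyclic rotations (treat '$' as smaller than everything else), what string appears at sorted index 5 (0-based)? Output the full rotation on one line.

All 7 rotations (rotation i = S[i:]+S[:i]):
  rot[0] = 0BA0AB$
  rot[1] = BA0AB$0
  rot[2] = A0AB$0B
  rot[3] = 0AB$0BA
  rot[4] = AB$0BA0
  rot[5] = B$0BA0A
  rot[6] = $0BA0AB
Sorted (with $ < everything):
  sorted[0] = $0BA0AB
  sorted[1] = 0AB$0BA
  sorted[2] = 0BA0AB$
  sorted[3] = A0AB$0B
  sorted[4] = AB$0BA0
  sorted[5] = B$0BA0A
  sorted[6] = BA0AB$0
sorted[5] = B$0BA0A

Answer: B$0BA0A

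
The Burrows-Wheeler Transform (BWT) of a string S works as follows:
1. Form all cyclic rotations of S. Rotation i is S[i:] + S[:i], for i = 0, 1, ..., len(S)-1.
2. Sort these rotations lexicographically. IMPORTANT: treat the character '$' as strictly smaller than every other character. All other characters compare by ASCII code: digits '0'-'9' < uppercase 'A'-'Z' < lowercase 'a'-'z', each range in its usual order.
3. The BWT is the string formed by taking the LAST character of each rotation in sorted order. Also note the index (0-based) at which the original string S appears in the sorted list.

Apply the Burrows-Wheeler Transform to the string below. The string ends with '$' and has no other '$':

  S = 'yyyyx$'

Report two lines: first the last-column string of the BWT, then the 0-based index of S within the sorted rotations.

Answer: xyyyy$
5

Derivation:
All 6 rotations (rotation i = S[i:]+S[:i]):
  rot[0] = yyyyx$
  rot[1] = yyyx$y
  rot[2] = yyx$yy
  rot[3] = yx$yyy
  rot[4] = x$yyyy
  rot[5] = $yyyyx
Sorted (with $ < everything):
  sorted[0] = $yyyyx  (last char: 'x')
  sorted[1] = x$yyyy  (last char: 'y')
  sorted[2] = yx$yyy  (last char: 'y')
  sorted[3] = yyx$yy  (last char: 'y')
  sorted[4] = yyyx$y  (last char: 'y')
  sorted[5] = yyyyx$  (last char: '$')
Last column: xyyyy$
Original string S is at sorted index 5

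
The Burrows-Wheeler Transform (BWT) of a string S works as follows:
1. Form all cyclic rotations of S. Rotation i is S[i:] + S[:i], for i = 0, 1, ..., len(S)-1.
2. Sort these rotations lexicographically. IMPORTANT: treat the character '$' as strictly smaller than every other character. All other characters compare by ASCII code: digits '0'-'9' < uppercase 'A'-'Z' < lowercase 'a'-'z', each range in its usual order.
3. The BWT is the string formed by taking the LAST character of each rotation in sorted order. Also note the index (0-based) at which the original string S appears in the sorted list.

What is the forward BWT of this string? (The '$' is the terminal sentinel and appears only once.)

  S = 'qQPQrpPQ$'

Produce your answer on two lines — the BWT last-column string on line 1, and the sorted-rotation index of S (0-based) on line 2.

All 9 rotations (rotation i = S[i:]+S[:i]):
  rot[0] = qQPQrpPQ$
  rot[1] = QPQrpPQ$q
  rot[2] = PQrpPQ$qQ
  rot[3] = QrpPQ$qQP
  rot[4] = rpPQ$qQPQ
  rot[5] = pPQ$qQPQr
  rot[6] = PQ$qQPQrp
  rot[7] = Q$qQPQrpP
  rot[8] = $qQPQrpPQ
Sorted (with $ < everything):
  sorted[0] = $qQPQrpPQ  (last char: 'Q')
  sorted[1] = PQ$qQPQrp  (last char: 'p')
  sorted[2] = PQrpPQ$qQ  (last char: 'Q')
  sorted[3] = Q$qQPQrpP  (last char: 'P')
  sorted[4] = QPQrpPQ$q  (last char: 'q')
  sorted[5] = QrpPQ$qQP  (last char: 'P')
  sorted[6] = pPQ$qQPQr  (last char: 'r')
  sorted[7] = qQPQrpPQ$  (last char: '$')
  sorted[8] = rpPQ$qQPQ  (last char: 'Q')
Last column: QpQPqPr$Q
Original string S is at sorted index 7

Answer: QpQPqPr$Q
7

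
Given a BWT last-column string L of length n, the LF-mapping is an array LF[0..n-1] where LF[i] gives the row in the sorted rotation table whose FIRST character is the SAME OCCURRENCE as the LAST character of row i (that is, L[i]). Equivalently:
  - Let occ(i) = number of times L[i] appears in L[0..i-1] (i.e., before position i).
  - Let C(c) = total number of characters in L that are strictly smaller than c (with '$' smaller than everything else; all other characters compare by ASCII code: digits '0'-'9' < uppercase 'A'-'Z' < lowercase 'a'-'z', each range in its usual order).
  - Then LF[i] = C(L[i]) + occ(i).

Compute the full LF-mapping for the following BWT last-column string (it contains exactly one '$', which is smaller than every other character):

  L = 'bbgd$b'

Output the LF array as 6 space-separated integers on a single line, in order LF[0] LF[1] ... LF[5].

Char counts: '$':1, 'b':3, 'd':1, 'g':1
C (first-col start): C('$')=0, C('b')=1, C('d')=4, C('g')=5
L[0]='b': occ=0, LF[0]=C('b')+0=1+0=1
L[1]='b': occ=1, LF[1]=C('b')+1=1+1=2
L[2]='g': occ=0, LF[2]=C('g')+0=5+0=5
L[3]='d': occ=0, LF[3]=C('d')+0=4+0=4
L[4]='$': occ=0, LF[4]=C('$')+0=0+0=0
L[5]='b': occ=2, LF[5]=C('b')+2=1+2=3

Answer: 1 2 5 4 0 3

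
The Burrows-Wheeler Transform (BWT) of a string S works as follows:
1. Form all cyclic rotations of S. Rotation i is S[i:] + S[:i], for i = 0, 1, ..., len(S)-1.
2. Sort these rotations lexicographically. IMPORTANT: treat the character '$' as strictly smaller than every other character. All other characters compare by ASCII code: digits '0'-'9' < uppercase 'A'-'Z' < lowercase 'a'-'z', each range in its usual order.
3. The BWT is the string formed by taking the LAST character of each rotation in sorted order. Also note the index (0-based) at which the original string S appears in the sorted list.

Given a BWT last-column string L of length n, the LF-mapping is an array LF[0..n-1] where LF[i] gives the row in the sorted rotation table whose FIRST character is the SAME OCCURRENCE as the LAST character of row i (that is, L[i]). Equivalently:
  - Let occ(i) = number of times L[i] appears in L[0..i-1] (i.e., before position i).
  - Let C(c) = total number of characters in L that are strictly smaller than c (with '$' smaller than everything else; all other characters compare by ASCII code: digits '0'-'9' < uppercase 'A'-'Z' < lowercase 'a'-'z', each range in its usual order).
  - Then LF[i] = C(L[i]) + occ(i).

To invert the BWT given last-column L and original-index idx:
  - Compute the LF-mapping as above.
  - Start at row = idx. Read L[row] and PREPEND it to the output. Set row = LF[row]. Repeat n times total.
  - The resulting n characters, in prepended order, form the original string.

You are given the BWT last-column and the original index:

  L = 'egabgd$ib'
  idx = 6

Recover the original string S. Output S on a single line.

Answer: gabbigde$

Derivation:
LF mapping: 5 6 1 2 7 4 0 8 3
Walk LF starting at row 6, prepending L[row]:
  step 1: row=6, L[6]='$', prepend. Next row=LF[6]=0
  step 2: row=0, L[0]='e', prepend. Next row=LF[0]=5
  step 3: row=5, L[5]='d', prepend. Next row=LF[5]=4
  step 4: row=4, L[4]='g', prepend. Next row=LF[4]=7
  step 5: row=7, L[7]='i', prepend. Next row=LF[7]=8
  step 6: row=8, L[8]='b', prepend. Next row=LF[8]=3
  step 7: row=3, L[3]='b', prepend. Next row=LF[3]=2
  step 8: row=2, L[2]='a', prepend. Next row=LF[2]=1
  step 9: row=1, L[1]='g', prepend. Next row=LF[1]=6
Reversed output: gabbigde$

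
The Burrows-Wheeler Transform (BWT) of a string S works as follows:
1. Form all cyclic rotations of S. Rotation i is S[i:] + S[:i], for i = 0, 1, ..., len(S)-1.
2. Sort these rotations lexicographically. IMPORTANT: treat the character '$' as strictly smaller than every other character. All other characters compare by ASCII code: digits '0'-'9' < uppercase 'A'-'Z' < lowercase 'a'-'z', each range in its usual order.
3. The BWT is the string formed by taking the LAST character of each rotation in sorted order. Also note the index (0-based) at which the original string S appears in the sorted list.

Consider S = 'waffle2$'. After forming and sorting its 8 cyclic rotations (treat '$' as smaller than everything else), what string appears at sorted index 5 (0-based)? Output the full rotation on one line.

All 8 rotations (rotation i = S[i:]+S[:i]):
  rot[0] = waffle2$
  rot[1] = affle2$w
  rot[2] = ffle2$wa
  rot[3] = fle2$waf
  rot[4] = le2$waff
  rot[5] = e2$waffl
  rot[6] = 2$waffle
  rot[7] = $waffle2
Sorted (with $ < everything):
  sorted[0] = $waffle2
  sorted[1] = 2$waffle
  sorted[2] = affle2$w
  sorted[3] = e2$waffl
  sorted[4] = ffle2$wa
  sorted[5] = fle2$waf
  sorted[6] = le2$waff
  sorted[7] = waffle2$
sorted[5] = fle2$waf

Answer: fle2$waf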